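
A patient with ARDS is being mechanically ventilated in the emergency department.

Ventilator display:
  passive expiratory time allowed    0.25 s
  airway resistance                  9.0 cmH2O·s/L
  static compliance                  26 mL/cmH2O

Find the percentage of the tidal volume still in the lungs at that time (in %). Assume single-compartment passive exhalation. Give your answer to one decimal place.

τ = R × C = 9.0 × 26 mL/cmH2O = 9.0 × 0.026 L/cmH2O = 0.234 s.
Passive exhalation: V(t)/V₀ = e^(−t/τ) = e^(−0.25/0.234) = 0.3436.
Fraction remaining = 0.3436 → 34.36%.

34.4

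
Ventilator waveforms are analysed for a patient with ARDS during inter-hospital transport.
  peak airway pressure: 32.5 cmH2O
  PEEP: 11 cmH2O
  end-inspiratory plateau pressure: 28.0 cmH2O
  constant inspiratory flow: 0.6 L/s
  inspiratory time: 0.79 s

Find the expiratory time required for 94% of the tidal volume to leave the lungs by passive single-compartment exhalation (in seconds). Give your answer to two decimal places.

Vt = flow × Ti = 0.6 L/s × 0.79 s × 1000 mL/L = 474.0 mL.
R = (PIP − Pplat)/V̇ = (32.5 − 28.0) / 0.6 = 4.5/0.6 = 7.5 cmH2O·s/L.
C = Vt/(Pplat − PEEP) = 474.0 / (28.0 − 11) = 474.0/17.0 = 27.882 mL/cmH2O.
τ = R × C = 7.5 × 0.02788 L/cmH2O = 0.2091 s.
t = −τ·ln(1 − 0.94) = −0.2091·ln(0.06) = 0.5883 s.

0.59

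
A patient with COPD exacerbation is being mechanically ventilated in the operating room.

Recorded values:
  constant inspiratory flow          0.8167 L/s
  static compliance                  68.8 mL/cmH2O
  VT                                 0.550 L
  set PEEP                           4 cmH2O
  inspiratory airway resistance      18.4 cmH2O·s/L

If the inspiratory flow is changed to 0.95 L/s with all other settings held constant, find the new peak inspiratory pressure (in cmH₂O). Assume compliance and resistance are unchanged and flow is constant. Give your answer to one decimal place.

PIP = Vt/C + R·V̇ + PEEP (constant-flow equation of motion).
Only the resistive term changes: ΔPIP = R × ΔV̇ = 18.4 × (0.95 − 0.8167) = 18.4 × 0.1333 = 2.453 cmH2O.
Original PIP = 550/68.8 + 18.4×0.8167 + 4 = 27.021 cmH2O; new PIP = 27.021 + (2.453) = 29.474 cmH2O.

29.5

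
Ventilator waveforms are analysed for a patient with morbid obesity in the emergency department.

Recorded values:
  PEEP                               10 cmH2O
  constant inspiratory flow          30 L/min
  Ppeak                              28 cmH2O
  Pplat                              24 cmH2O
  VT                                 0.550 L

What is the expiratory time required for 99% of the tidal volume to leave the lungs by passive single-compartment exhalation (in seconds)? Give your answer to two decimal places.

Flow: 30 L/min ÷ 60 = 0.5 L/s.
R = (PIP − Pplat)/V̇ = (28 − 24) / 0.5 = 4.0/0.5 = 8.0 cmH2O·s/L.
C = Vt/(Pplat − PEEP) = 550.0 / (24 − 10) = 550.0/14.0 = 39.286 mL/cmH2O.
τ = R × C = 8.0 × 0.03929 L/cmH2O = 0.3143 s.
t = −τ·ln(1 − 0.99) = −0.3143·ln(0.01) = 1.447 s.

1.45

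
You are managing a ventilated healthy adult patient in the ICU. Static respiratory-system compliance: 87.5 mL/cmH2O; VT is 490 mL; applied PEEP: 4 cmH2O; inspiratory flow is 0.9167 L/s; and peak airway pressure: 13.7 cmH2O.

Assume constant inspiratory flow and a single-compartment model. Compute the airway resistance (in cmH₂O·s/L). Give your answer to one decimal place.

4.5

Equation of motion (constant flow): PIP = Vt/C + R·V̇ + PEEP.
R·V̇ = PIP − Vt/C − PEEP = 13.7 − 490/87.5 − 4 = 13.7 − 5.6 − 4 = 4.1 cmH2O.
R = 4.1 / 0.9167 = 4.473 cmH2O·s/L.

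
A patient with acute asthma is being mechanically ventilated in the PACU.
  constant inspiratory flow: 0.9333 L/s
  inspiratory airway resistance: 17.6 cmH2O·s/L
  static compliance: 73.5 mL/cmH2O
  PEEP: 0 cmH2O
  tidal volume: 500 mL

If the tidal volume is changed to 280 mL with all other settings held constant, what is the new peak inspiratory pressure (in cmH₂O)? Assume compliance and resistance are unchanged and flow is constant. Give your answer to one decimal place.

PIP = Vt/C + R·V̇ + PEEP (constant-flow equation of motion).
Only the elastic term changes: ΔPIP = ΔVt / C = (280 − 500) / 73.5 = -2.993 cmH2O.
Original PIP = 500/73.5 + 17.6×0.9333 + 0 = 23.229 cmH2O; new PIP = 23.229 + (-2.993) = 20.236 cmH2O.

20.2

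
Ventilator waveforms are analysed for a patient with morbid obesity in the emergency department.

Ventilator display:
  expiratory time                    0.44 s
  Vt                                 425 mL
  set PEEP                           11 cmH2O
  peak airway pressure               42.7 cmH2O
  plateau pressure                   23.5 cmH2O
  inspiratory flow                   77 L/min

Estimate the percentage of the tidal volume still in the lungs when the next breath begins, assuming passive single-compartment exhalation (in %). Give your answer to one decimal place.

Flow: 77 L/min ÷ 60 = 1.2833 L/s.
R = (PIP − Pplat)/V̇ = (42.7 − 23.5) / 1.2833 = 19.2/1.2833 = 14.961 cmH2O·s/L.
C = Vt/(Pplat − PEEP) = 425.0 / (23.5 − 11) = 425.0/12.5 = 34.0 mL/cmH2O.
τ = R × C = 14.961 × 0.034 L/cmH2O = 0.5087 s.
Fraction remaining at end-expiration = e^(−Te/τ) = e^(−0.44/0.5087) = 0.4211 → 42.11%.

42.1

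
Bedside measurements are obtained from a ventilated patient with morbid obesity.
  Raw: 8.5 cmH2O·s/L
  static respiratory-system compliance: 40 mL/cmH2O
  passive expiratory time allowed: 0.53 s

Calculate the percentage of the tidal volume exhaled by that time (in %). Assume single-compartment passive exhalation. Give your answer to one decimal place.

79.0

τ = R × C = 8.5 × 40 mL/cmH2O = 8.5 × 0.040 L/cmH2O = 0.34 s.
Passive exhalation: V(t)/V₀ = e^(−t/τ) = e^(−0.53/0.34) = 0.2104.
Fraction exhaled = 1 − 0.2104 = 0.7896 → 78.96%.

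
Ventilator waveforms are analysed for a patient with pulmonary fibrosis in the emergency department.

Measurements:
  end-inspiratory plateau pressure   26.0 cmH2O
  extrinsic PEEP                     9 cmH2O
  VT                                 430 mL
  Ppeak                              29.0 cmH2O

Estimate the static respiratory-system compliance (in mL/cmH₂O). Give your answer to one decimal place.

25.3

Cstat = Vt / (Pplat − PEEP) = 430 / (26.0 − 9) = 430 / 17.0 = 25.294 mL/cmH2O.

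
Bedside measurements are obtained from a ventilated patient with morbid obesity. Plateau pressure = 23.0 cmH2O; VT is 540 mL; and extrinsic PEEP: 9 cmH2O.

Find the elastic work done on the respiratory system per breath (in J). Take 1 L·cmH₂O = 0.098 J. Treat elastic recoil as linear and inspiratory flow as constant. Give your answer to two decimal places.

Elastic work ≈ ½ × (Pplat − PEEP) × Vt = 0.5 × (23.0 − 9) × 0.540 L = 0.5 × 14.0 × 0.540 = 3.78 L·cmH2O.
× 0.098 J/(L·cmH2O) → 0.3704 J.

0.37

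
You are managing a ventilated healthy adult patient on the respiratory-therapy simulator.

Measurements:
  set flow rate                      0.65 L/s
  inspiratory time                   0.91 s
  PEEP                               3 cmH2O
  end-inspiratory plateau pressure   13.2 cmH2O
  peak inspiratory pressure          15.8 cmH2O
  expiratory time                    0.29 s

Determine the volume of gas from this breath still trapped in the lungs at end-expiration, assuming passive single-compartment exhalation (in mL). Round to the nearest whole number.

169

Vt = flow × Ti = 0.65 L/s × 0.91 s × 1000 mL/L = 591.5 mL.
R = (PIP − Pplat)/V̇ = (15.8 − 13.2) / 0.65 = 2.6/0.65 = 4.0 cmH2O·s/L.
C = Vt/(Pplat − PEEP) = 591.5 / (13.2 − 3) = 591.5/10.2 = 57.99 mL/cmH2O.
τ = R × C = 4.0 × 0.05799 L/cmH2O = 0.232 s.
Fraction remaining = e^(−Te/τ) = e^(−0.29/0.232) = 0.2865.
Trapped volume = 591.5 × 0.2865 = 169.46 mL.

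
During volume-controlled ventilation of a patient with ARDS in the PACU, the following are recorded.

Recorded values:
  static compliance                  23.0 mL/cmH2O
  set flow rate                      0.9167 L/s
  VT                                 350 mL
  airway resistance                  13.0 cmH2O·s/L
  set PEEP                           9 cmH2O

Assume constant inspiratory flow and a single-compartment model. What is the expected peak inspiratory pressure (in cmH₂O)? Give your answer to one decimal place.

Equation of motion (constant flow): PIP = Vt/C + R·V̇ + PEEP.
PIP = 350/23.0 + 13.0×0.9167 + 9 = 15.217 + 11.917 + 9 = 36.134 cmH2O.

36.1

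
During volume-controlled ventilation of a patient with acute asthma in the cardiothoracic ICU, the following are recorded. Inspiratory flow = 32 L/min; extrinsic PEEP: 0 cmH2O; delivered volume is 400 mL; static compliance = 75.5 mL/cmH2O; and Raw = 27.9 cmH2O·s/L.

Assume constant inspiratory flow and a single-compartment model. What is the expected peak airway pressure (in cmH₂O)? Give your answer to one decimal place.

20.2

Flow: 32 L/min ÷ 60 = 0.5333 L/s.
Equation of motion (constant flow): PIP = Vt/C + R·V̇ + PEEP.
PIP = 400/75.5 + 27.9×0.5333 + 0 = 5.298 + 14.879 + 0 = 20.177 cmH2O.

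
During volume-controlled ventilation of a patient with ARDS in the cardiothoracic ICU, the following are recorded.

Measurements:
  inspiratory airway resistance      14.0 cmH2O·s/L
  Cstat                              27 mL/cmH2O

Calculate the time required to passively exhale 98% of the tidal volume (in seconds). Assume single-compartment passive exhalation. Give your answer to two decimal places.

τ = R × C = 14.0 × 27 mL/cmH2O = 14.0 × 0.027 L/cmH2O = 0.378 s.
Exhaled fraction f = 1 − e^(−t/τ) → t = −τ·ln(1 − f) = −0.378·ln(0.02) = 1.479 s.

1.48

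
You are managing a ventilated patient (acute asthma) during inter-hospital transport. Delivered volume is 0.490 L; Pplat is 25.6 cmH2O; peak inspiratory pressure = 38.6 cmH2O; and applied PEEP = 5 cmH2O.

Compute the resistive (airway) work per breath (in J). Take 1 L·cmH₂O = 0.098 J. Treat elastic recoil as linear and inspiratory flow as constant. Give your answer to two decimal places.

0.62

With constant inspiratory flow the resistive pressure is constant at PIP − Pplat = 38.6 − 25.6 = 13.0 cmH2O, so resistive work = 13.0 × 0.490 = 6.37 L·cmH2O.
× 0.098 J/(L·cmH2O) → 0.6243 J.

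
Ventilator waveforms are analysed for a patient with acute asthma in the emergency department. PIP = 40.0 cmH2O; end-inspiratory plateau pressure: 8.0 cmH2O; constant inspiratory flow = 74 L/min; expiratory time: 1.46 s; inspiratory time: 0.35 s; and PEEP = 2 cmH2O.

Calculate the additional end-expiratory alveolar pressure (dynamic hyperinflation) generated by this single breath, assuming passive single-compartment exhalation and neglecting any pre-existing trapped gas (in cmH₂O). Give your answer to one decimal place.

2.7

Flow: 74 L/min ÷ 60 = 1.2333 L/s.
Vt = flow × Ti = 1.2333 L/s × 0.35 s × 1000 mL/L = 431.66 mL.
R = (PIP − Pplat)/V̇ = (40.0 − 8.0) / 1.2333 = 32.0/1.2333 = 25.947 cmH2O·s/L.
C = Vt/(Pplat − PEEP) = 431.66 / (8.0 − 2) = 431.66/6.0 = 71.943 mL/cmH2O.
τ = R × C = 25.947 × 0.07194 L/cmH2O = 1.867 s.
Fraction remaining = e^(−Te/τ) = e^(−1.46/1.867) = 0.4575; trapped volume = 431.66 × 0.4575 = 197.48 mL.
Additional alveolar pressure from trapping ≈ V_trapped / C = 197.48 / 71.943 = 2.745 cmH2O.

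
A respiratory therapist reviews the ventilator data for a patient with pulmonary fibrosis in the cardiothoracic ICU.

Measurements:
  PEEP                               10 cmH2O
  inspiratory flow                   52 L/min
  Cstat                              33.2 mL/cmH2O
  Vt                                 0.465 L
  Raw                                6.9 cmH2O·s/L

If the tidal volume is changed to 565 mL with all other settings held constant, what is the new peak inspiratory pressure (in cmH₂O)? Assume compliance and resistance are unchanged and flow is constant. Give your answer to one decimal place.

33.0

Flow: 52 L/min ÷ 60 = 0.8667 L/s.
PIP = Vt/C + R·V̇ + PEEP (constant-flow equation of motion).
Only the elastic term changes: ΔPIP = ΔVt / C = (565 − 465) / 33.2 = 3.012 cmH2O.
Original PIP = 465/33.2 + 6.9×0.8667 + 10 = 29.986 cmH2O; new PIP = 29.986 + (3.012) = 32.998 cmH2O.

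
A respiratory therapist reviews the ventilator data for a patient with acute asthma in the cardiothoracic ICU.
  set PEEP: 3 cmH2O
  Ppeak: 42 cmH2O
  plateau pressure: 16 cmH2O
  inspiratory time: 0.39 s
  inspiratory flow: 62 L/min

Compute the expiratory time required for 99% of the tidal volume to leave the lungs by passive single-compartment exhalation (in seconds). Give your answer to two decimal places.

3.59

Flow: 62 L/min ÷ 60 = 1.0333 L/s.
Vt = flow × Ti = 1.0333 L/s × 0.39 s × 1000 mL/L = 402.99 mL.
R = (PIP − Pplat)/V̇ = (42 − 16) / 1.0333 = 26.0/1.0333 = 25.162 cmH2O·s/L.
C = Vt/(Pplat − PEEP) = 402.99 / (16 − 3) = 402.99/13.0 = 30.999 mL/cmH2O.
τ = R × C = 25.162 × 0.031 L/cmH2O = 0.78 s.
t = −τ·ln(1 − 0.99) = −0.78·ln(0.01) = 3.592 s.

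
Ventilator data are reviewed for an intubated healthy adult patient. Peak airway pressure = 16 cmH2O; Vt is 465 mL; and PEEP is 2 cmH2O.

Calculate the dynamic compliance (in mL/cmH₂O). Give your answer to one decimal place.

33.2

Dynamic compliance = Vt / (PIP − PEEP) = 465 / (16 − 2) = 465 / 14.0 = 33.214 mL/cmH2O.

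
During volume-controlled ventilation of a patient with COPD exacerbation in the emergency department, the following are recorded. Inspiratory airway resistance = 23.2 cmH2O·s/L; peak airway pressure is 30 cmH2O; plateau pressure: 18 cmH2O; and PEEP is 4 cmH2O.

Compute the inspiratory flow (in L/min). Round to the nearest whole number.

31

flow = (PIP − Pplat) / Raw = (30 − 18) / 23.2 = 0.5172 L/s × 60 = 31.032 L/min.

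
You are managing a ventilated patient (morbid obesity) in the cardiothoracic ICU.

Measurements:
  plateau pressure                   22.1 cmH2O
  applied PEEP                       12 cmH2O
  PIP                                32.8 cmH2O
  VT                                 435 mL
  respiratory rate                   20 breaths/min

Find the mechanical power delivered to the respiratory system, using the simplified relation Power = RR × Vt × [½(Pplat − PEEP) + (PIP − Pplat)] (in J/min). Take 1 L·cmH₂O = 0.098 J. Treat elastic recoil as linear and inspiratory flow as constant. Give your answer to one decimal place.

Per-breath work = Vt × [½(Pplat−PEEP) + (PIP−Pplat)] = 0.435 × [0.5×10.1 + 10.7] = 0.435 × 15.75 = 6.851 L·cmH2O.
Power = 20 × 6.851 = 137.02 L·cmH2O/min.
× 0.098 J/(L·cmH2O) → 13.428 J/min.

13.4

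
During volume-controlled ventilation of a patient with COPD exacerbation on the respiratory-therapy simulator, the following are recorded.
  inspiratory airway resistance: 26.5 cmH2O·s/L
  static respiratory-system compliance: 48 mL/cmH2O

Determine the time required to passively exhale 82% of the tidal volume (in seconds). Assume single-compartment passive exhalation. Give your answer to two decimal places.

2.18

τ = R × C = 26.5 × 48 mL/cmH2O = 26.5 × 0.048 L/cmH2O = 1.272 s.
Exhaled fraction f = 1 − e^(−t/τ) → t = −τ·ln(1 − f) = −1.272·ln(0.18) = 2.181 s.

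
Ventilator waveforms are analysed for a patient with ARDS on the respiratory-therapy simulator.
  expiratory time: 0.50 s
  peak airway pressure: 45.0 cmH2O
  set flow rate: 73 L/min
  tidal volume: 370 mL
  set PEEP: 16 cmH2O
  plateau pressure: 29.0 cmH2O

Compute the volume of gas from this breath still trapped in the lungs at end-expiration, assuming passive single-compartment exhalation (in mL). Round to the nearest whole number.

97

Flow: 73 L/min ÷ 60 = 1.2167 L/s.
R = (PIP − Pplat)/V̇ = (45.0 − 29.0) / 1.2167 = 16.0/1.2167 = 13.15 cmH2O·s/L.
C = Vt/(Pplat − PEEP) = 370.0 / (29.0 − 16) = 370.0/13.0 = 28.462 mL/cmH2O.
τ = R × C = 13.15 × 0.02846 L/cmH2O = 0.3742 s.
Fraction remaining = e^(−Te/τ) = e^(−0.50/0.3742) = 0.2628.
Trapped volume = 370.0 × 0.2628 = 97.236 mL.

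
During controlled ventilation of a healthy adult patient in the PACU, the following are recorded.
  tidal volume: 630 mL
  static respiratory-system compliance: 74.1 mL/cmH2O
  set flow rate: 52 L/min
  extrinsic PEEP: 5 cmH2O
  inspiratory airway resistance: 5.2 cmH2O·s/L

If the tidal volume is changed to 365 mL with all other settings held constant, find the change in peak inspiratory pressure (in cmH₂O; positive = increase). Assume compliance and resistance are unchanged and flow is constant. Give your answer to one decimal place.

PIP = Vt/C + R·V̇ + PEEP (constant-flow equation of motion).
Only the elastic term changes: ΔPIP = ΔVt / C = (365 − 630) / 74.1 = -3.576 cmH2O.

-3.6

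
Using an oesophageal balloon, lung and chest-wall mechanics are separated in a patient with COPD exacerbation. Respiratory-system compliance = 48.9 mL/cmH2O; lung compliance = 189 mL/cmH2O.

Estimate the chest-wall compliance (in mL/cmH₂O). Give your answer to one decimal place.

1/Ccw = 1/Crs − 1/CL.
1/Ccw = 1/48.9 − 1/189 = 0.01516.
Ccw = 65.963 mL/cmH2O.

66.0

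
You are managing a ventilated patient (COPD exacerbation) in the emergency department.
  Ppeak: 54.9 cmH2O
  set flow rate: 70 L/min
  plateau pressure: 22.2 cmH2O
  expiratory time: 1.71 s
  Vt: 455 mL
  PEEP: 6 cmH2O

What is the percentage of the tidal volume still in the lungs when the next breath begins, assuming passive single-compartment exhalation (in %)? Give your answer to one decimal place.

Flow: 70 L/min ÷ 60 = 1.1667 L/s.
R = (PIP − Pplat)/V̇ = (54.9 − 22.2) / 1.1667 = 32.7/1.1667 = 28.028 cmH2O·s/L.
C = Vt/(Pplat − PEEP) = 455.0 / (22.2 − 6) = 455.0/16.2 = 28.086 mL/cmH2O.
τ = R × C = 28.028 × 0.02809 L/cmH2O = 0.7873 s.
Fraction remaining at end-expiration = e^(−Te/τ) = e^(−1.71/0.7873) = 0.114 → 11.4%.

11.4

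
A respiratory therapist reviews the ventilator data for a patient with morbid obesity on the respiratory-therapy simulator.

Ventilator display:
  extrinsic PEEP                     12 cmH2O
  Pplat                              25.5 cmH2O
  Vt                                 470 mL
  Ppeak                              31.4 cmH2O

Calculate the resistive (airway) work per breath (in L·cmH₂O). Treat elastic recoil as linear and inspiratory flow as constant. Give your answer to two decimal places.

With constant inspiratory flow the resistive pressure is constant at PIP − Pplat = 31.4 − 25.5 = 5.9 cmH2O, so resistive work = 5.9 × 0.470 = 2.773 L·cmH2O.

2.77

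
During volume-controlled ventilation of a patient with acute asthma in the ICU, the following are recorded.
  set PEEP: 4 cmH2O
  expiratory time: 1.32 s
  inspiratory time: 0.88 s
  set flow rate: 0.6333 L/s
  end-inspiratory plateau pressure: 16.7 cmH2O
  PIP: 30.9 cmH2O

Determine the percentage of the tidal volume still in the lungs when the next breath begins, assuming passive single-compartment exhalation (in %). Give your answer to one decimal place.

Vt = flow × Ti = 0.6333 L/s × 0.88 s × 1000 mL/L = 557.3 mL.
R = (PIP − Pplat)/V̇ = (30.9 − 16.7) / 0.6333 = 14.2/0.6333 = 22.422 cmH2O·s/L.
C = Vt/(Pplat − PEEP) = 557.3 / (16.7 − 4) = 557.3/12.7 = 43.882 mL/cmH2O.
τ = R × C = 22.422 × 0.04388 L/cmH2O = 0.9839 s.
Fraction remaining at end-expiration = e^(−Te/τ) = e^(−1.32/0.9839) = 0.2614 → 26.14%.

26.1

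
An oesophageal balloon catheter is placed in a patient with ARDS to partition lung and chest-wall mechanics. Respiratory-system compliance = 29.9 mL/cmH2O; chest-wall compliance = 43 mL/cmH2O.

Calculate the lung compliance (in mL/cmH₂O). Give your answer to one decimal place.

1/CL = 1/Crs − 1/Ccw.
1/CL = 1/29.9 − 1/43 = 0.01019.
CL = 98.135 mL/cmH2O.

98.1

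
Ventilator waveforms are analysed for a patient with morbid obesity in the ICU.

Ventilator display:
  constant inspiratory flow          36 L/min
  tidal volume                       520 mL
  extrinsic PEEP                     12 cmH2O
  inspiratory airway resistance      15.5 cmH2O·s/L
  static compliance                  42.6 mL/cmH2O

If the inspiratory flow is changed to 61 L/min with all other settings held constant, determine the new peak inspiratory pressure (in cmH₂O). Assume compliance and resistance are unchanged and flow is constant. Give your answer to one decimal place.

40.0

Flow: 36 L/min ÷ 60 = 0.6 L/s.
New flow: 61 L/min ÷ 60 = 1.0167 L/s.
PIP = Vt/C + R·V̇ + PEEP (constant-flow equation of motion).
Only the resistive term changes: ΔPIP = R × ΔV̇ = 15.5 × (1.0167 − 0.6) = 15.5 × 0.4167 = 6.459 cmH2O.
Original PIP = 520/42.6 + 15.5×0.6 + 12 = 33.507 cmH2O; new PIP = 33.507 + (6.459) = 39.966 cmH2O.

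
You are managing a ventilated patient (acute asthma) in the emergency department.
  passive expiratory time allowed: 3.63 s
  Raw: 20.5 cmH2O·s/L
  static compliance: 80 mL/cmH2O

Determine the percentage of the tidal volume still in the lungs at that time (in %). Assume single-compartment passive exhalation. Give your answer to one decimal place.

10.9

τ = R × C = 20.5 × 80 mL/cmH2O = 20.5 × 0.080 L/cmH2O = 1.64 s.
Passive exhalation: V(t)/V₀ = e^(−t/τ) = e^(−3.63/1.64) = 0.1093.
Fraction remaining = 0.1093 → 10.93%.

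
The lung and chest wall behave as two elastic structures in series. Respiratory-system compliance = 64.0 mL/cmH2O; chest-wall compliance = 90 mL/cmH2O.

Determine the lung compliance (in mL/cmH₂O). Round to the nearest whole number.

222

1/CL = 1/Crs − 1/Ccw.
1/CL = 1/64.0 − 1/90 = 0.004514.
CL = 221.53 mL/cmH2O.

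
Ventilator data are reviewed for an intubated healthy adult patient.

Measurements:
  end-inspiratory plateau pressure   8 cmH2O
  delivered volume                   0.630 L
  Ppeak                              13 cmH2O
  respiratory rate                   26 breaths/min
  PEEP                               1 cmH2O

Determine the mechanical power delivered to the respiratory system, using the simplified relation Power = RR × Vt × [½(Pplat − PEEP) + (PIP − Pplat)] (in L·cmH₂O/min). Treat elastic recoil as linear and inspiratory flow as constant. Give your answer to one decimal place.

Per-breath work = Vt × [½(Pplat−PEEP) + (PIP−Pplat)] = 0.630 × [0.5×7.0 + 5.0] = 0.630 × 8.5 = 5.355 L·cmH2O.
Power = 26 × 5.355 = 139.23 L·cmH2O/min.

139.2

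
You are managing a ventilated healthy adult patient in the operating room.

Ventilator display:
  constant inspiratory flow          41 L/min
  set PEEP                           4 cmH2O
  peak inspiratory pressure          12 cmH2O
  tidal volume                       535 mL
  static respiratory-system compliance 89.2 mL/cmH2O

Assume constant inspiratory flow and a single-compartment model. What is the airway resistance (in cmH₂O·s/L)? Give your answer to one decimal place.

Flow: 41 L/min ÷ 60 = 0.6833 L/s.
Equation of motion (constant flow): PIP = Vt/C + R·V̇ + PEEP.
R·V̇ = PIP − Vt/C − PEEP = 12 − 535/89.2 − 4 = 12 − 5.998 − 4 = 2.002 cmH2O.
R = 2.002 / 0.6833 = 2.93 cmH2O·s/L.

2.9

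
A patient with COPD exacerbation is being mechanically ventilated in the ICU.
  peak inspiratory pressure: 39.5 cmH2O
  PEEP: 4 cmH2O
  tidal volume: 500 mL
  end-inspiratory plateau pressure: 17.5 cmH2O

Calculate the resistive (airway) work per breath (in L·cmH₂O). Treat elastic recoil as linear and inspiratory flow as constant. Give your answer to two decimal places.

11.00

With constant inspiratory flow the resistive pressure is constant at PIP − Pplat = 39.5 − 17.5 = 22.0 cmH2O, so resistive work = 22.0 × 0.500 = 11.0 L·cmH2O.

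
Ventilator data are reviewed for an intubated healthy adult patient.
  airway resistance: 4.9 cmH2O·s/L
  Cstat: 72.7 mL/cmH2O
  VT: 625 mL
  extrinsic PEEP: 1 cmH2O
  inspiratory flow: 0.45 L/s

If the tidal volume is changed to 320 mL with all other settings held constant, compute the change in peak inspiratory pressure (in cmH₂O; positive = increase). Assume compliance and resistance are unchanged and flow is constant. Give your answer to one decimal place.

PIP = Vt/C + R·V̇ + PEEP (constant-flow equation of motion).
Only the elastic term changes: ΔPIP = ΔVt / C = (320 − 625) / 72.7 = -4.195 cmH2O.

-4.2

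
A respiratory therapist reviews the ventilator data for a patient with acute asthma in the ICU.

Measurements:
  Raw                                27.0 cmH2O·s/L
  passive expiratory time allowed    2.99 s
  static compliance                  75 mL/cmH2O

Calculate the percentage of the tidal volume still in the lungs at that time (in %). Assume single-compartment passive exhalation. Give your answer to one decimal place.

22.8

τ = R × C = 27.0 × 75 mL/cmH2O = 27.0 × 0.075 L/cmH2O = 2.025 s.
Passive exhalation: V(t)/V₀ = e^(−t/τ) = e^(−2.99/2.025) = 0.2284.
Fraction remaining = 0.2284 → 22.84%.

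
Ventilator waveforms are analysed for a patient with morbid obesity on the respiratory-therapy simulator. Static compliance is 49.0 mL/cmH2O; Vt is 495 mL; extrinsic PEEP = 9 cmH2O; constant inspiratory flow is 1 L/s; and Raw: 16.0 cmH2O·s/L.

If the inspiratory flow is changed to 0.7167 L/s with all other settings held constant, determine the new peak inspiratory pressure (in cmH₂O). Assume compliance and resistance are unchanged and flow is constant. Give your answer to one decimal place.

30.6

PIP = Vt/C + R·V̇ + PEEP (constant-flow equation of motion).
Only the resistive term changes: ΔPIP = R × ΔV̇ = 16.0 × (0.7167 − 1) = 16.0 × -0.2833 = -4.533 cmH2O.
Original PIP = 495/49.0 + 16.0×1 + 9 = 35.102 cmH2O; new PIP = 35.102 + (-4.533) = 30.569 cmH2O.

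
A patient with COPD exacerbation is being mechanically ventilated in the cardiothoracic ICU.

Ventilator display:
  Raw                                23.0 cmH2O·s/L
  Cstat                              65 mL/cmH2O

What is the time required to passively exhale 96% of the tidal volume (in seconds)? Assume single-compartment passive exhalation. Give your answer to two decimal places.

4.81

τ = R × C = 23.0 × 65 mL/cmH2O = 23.0 × 0.065 L/cmH2O = 1.495 s.
Exhaled fraction f = 1 − e^(−t/τ) → t = −τ·ln(1 − f) = −1.495·ln(0.04) = 4.812 s.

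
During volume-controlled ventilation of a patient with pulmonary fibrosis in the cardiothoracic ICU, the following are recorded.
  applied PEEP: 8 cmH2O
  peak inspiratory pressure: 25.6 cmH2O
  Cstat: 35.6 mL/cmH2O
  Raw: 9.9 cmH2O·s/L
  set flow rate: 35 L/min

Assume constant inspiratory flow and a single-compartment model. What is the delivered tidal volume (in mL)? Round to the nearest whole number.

Flow: 35 L/min ÷ 60 = 0.5833 L/s.
Equation of motion (constant flow): PIP = Vt/C + R·V̇ + PEEP.
Vt/C = PIP − R·V̇ − PEEP = 25.6 − 5.775 − 8 = 11.825 cmH2O.
Vt = C × 11.825 = 35.6 × 11.825 = 420.97 mL.

421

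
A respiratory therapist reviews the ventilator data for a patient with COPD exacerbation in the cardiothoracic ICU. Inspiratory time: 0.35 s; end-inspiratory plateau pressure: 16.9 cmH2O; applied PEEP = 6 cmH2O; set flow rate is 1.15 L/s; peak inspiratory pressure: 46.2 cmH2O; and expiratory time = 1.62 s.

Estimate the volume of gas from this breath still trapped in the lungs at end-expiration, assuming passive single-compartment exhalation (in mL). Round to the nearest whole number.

Vt = flow × Ti = 1.15 L/s × 0.35 s × 1000 mL/L = 402.5 mL.
R = (PIP − Pplat)/V̇ = (46.2 − 16.9) / 1.15 = 29.3/1.15 = 25.478 cmH2O·s/L.
C = Vt/(Pplat − PEEP) = 402.5 / (16.9 − 6) = 402.5/10.9 = 36.927 mL/cmH2O.
τ = R × C = 25.478 × 0.03693 L/cmH2O = 0.9409 s.
Fraction remaining = e^(−Te/τ) = e^(−1.62/0.9409) = 0.1788.
Trapped volume = 402.5 × 0.1788 = 71.967 mL.

72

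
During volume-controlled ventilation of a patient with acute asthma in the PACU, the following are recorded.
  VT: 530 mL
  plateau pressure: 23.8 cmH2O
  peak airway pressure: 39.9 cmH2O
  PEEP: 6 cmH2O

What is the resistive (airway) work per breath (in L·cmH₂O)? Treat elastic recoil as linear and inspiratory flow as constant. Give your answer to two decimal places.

With constant inspiratory flow the resistive pressure is constant at PIP − Pplat = 39.9 − 23.8 = 16.1 cmH2O, so resistive work = 16.1 × 0.530 = 8.533 L·cmH2O.

8.53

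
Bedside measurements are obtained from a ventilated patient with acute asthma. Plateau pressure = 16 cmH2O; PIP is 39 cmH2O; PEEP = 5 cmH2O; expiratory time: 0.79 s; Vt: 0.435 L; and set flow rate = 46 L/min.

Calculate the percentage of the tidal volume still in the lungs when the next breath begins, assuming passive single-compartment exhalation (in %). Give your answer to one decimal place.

Flow: 46 L/min ÷ 60 = 0.7667 L/s.
R = (PIP − Pplat)/V̇ = (39 − 16) / 0.7667 = 23.0/0.7667 = 29.999 cmH2O·s/L.
C = Vt/(Pplat − PEEP) = 435.0 / (16 − 5) = 435.0/11.0 = 39.545 mL/cmH2O.
τ = R × C = 29.999 × 0.03955 L/cmH2O = 1.186 s.
Fraction remaining at end-expiration = e^(−Te/τ) = e^(−0.79/1.186) = 0.5137 → 51.37%.

51.4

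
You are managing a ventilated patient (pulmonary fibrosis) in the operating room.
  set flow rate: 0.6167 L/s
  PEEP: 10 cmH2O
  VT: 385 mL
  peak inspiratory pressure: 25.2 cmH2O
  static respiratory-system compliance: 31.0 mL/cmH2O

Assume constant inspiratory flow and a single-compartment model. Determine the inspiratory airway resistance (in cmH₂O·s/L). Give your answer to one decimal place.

Equation of motion (constant flow): PIP = Vt/C + R·V̇ + PEEP.
R·V̇ = PIP − Vt/C − PEEP = 25.2 − 385/31.0 − 10 = 25.2 − 12.419 − 10 = 2.781 cmH2O.
R = 2.781 / 0.6167 = 4.509 cmH2O·s/L.

4.5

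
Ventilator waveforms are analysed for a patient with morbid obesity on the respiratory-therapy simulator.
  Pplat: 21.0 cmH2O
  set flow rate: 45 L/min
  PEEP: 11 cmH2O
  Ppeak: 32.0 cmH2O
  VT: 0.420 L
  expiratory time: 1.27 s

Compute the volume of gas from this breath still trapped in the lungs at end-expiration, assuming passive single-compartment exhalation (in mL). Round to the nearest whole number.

Flow: 45 L/min ÷ 60 = 0.75 L/s.
R = (PIP − Pplat)/V̇ = (32.0 − 21.0) / 0.75 = 11.0/0.75 = 14.667 cmH2O·s/L.
C = Vt/(Pplat − PEEP) = 420.0 / (21.0 − 11) = 420.0/10.0 = 42.0 mL/cmH2O.
τ = R × C = 14.667 × 0.042 L/cmH2O = 0.616 s.
Fraction remaining = e^(−Te/τ) = e^(−1.27/0.616) = 0.1272.
Trapped volume = 420.0 × 0.1272 = 53.424 mL.

53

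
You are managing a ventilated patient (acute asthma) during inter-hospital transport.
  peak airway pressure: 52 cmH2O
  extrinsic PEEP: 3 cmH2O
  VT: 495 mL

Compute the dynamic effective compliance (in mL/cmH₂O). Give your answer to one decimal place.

Dynamic compliance = Vt / (PIP − PEEP) = 495 / (52 − 3) = 495 / 49.0 = 10.102 mL/cmH2O.

10.1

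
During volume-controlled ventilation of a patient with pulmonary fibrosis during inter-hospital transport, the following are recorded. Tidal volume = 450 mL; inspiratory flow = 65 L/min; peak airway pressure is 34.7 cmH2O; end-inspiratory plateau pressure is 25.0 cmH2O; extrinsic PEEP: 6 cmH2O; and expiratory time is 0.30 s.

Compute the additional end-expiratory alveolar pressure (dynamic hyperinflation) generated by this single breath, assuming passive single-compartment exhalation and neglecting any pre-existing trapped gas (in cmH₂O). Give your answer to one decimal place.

Flow: 65 L/min ÷ 60 = 1.0833 L/s.
R = (PIP − Pplat)/V̇ = (34.7 − 25.0) / 1.0833 = 9.7/1.0833 = 8.954 cmH2O·s/L.
C = Vt/(Pplat − PEEP) = 450.0 / (25.0 − 6) = 450.0/19.0 = 23.684 mL/cmH2O.
τ = R × C = 8.954 × 0.02368 L/cmH2O = 0.212 s.
Fraction remaining = e^(−Te/τ) = e^(−0.30/0.212) = 0.2429; trapped volume = 450.0 × 0.2429 = 109.31 mL.
Additional alveolar pressure from trapping ≈ V_trapped / C = 109.31 / 23.684 = 4.615 cmH2O.

4.6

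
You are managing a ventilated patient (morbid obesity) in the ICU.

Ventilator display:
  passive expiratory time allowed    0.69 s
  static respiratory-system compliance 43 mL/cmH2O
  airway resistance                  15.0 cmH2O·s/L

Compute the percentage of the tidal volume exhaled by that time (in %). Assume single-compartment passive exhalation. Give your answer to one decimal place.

τ = R × C = 15.0 × 43 mL/cmH2O = 15.0 × 0.043 L/cmH2O = 0.645 s.
Passive exhalation: V(t)/V₀ = e^(−t/τ) = e^(−0.69/0.645) = 0.3431.
Fraction exhaled = 1 − 0.3431 = 0.6569 → 65.69%.

65.7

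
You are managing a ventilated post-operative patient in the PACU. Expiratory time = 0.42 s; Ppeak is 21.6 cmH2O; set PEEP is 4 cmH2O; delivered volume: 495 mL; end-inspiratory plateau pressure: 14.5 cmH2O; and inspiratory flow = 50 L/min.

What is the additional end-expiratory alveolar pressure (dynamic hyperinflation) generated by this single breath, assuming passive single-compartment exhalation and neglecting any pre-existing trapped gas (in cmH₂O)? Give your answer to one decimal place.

Flow: 50 L/min ÷ 60 = 0.8333 L/s.
R = (PIP − Pplat)/V̇ = (21.6 − 14.5) / 0.8333 = 7.1/0.8333 = 8.52 cmH2O·s/L.
C = Vt/(Pplat − PEEP) = 495.0 / (14.5 − 4) = 495.0/10.5 = 47.143 mL/cmH2O.
τ = R × C = 8.52 × 0.04714 L/cmH2O = 0.4016 s.
Fraction remaining = e^(−Te/τ) = e^(−0.42/0.4016) = 0.3514; trapped volume = 495.0 × 0.3514 = 173.94 mL.
Additional alveolar pressure from trapping ≈ V_trapped / C = 173.94 / 47.143 = 3.69 cmH2O.

3.7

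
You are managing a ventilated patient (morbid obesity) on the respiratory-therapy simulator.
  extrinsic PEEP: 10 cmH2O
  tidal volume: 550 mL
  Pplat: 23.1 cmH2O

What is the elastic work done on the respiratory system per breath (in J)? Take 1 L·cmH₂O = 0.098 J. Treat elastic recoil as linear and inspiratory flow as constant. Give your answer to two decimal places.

Elastic work ≈ ½ × (Pplat − PEEP) × Vt = 0.5 × (23.1 − 10) × 0.550 L = 0.5 × 13.1 × 0.550 = 3.603 L·cmH2O.
× 0.098 J/(L·cmH2O) → 0.3531 J.

0.35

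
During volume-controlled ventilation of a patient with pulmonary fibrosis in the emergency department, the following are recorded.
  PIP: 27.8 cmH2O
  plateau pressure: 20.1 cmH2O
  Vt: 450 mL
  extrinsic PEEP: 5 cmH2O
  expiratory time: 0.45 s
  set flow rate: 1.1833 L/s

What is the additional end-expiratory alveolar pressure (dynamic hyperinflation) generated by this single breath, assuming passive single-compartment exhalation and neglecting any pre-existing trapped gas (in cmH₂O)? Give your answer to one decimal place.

1.5

R = (PIP − Pplat)/V̇ = (27.8 − 20.1) / 1.1833 = 7.7/1.1833 = 6.507 cmH2O·s/L.
C = Vt/(Pplat − PEEP) = 450.0 / (20.1 − 5) = 450.0/15.1 = 29.801 mL/cmH2O.
τ = R × C = 6.507 × 0.0298 L/cmH2O = 0.1939 s.
Fraction remaining = e^(−Te/τ) = e^(−0.45/0.1939) = 0.0982; trapped volume = 450.0 × 0.0982 = 44.19 mL.
Additional alveolar pressure from trapping ≈ V_trapped / C = 44.19 / 29.801 = 1.483 cmH2O.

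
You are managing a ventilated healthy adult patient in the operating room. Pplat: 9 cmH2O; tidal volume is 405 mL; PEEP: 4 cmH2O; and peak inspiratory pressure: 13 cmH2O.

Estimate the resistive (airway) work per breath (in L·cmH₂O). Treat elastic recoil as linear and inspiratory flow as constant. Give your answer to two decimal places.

With constant inspiratory flow the resistive pressure is constant at PIP − Pplat = 13 − 9 = 4.0 cmH2O, so resistive work = 4.0 × 0.405 = 1.62 L·cmH2O.

1.62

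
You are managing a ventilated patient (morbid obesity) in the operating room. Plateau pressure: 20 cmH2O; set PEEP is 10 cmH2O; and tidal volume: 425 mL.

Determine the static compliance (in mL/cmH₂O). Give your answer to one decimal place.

42.5

Cstat = Vt / (Pplat − PEEP) = 425 / (20 − 10) = 425 / 10.0 = 42.5 mL/cmH2O.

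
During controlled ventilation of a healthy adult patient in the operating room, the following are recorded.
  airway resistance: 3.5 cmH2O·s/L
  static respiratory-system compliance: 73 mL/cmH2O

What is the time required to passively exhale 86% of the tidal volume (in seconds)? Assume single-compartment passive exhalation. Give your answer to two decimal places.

τ = R × C = 3.5 × 73 mL/cmH2O = 3.5 × 0.073 L/cmH2O = 0.2555 s.
Exhaled fraction f = 1 − e^(−t/τ) → t = −τ·ln(1 − f) = −0.2555·ln(0.14) = 0.5023 s.

0.50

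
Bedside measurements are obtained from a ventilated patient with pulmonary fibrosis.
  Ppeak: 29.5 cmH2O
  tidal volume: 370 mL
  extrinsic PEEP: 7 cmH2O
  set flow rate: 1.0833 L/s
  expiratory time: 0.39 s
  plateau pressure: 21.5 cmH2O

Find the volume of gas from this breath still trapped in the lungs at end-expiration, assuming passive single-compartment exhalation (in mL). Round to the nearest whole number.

47

R = (PIP − Pplat)/V̇ = (29.5 − 21.5) / 1.0833 = 8.0/1.0833 = 7.385 cmH2O·s/L.
C = Vt/(Pplat − PEEP) = 370.0 / (21.5 − 7) = 370.0/14.5 = 25.517 mL/cmH2O.
τ = R × C = 7.385 × 0.02552 L/cmH2O = 0.1885 s.
Fraction remaining = e^(−Te/τ) = e^(−0.39/0.1885) = 0.1263.
Trapped volume = 370.0 × 0.1263 = 46.731 mL.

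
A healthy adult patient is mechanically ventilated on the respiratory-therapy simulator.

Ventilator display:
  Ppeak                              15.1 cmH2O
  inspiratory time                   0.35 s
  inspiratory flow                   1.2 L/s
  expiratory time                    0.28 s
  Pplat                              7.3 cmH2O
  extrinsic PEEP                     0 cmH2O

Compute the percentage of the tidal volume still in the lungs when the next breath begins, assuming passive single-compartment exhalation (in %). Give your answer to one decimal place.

47.3

Vt = flow × Ti = 1.2 L/s × 0.35 s × 1000 mL/L = 420.0 mL.
R = (PIP − Pplat)/V̇ = (15.1 − 7.3) / 1.2 = 7.8/1.2 = 6.5 cmH2O·s/L.
C = Vt/(Pplat − PEEP) = 420.0 / (7.3 − 0) = 420.0/7.3 = 57.534 mL/cmH2O.
τ = R × C = 6.5 × 0.05753 L/cmH2O = 0.3739 s.
Fraction remaining at end-expiration = e^(−Te/τ) = e^(−0.28/0.3739) = 0.4729 → 47.29%.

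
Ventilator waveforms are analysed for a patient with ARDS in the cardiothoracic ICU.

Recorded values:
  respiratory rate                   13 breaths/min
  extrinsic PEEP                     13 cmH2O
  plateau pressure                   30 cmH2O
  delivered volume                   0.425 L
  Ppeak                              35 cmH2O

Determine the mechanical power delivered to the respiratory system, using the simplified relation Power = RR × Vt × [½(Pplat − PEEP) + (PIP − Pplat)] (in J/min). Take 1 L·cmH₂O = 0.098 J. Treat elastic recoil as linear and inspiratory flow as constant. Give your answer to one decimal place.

Per-breath work = Vt × [½(Pplat−PEEP) + (PIP−Pplat)] = 0.425 × [0.5×17.0 + 5.0] = 0.425 × 13.5 = 5.738 L·cmH2O.
Power = 13 × 5.738 = 74.594 L·cmH2O/min.
× 0.098 J/(L·cmH2O) → 7.31 J/min.

7.3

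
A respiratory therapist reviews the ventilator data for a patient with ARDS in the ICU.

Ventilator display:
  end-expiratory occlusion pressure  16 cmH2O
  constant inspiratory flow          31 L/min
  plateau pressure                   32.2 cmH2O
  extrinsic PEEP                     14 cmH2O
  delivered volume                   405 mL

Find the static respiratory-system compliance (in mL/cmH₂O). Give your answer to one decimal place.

End-expiratory occlusion gives total PEEP = 16 cmH2O (intrinsic PEEP = 16 − 14 = 2). Use total PEEP for the elastic gradient.
Cstat = Vt / (Pplat − PEEPtotal) = 405 / (32.2 − 16) = 405 / 16.2 = 25.0 mL/cmH2O.

25.0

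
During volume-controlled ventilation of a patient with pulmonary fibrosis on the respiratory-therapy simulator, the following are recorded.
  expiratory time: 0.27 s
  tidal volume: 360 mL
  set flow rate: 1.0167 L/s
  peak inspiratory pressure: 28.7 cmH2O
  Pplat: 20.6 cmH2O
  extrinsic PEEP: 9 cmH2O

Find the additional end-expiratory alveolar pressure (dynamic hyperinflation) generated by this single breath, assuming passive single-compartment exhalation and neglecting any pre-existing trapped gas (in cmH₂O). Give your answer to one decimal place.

3.9

R = (PIP − Pplat)/V̇ = (28.7 − 20.6) / 1.0167 = 8.1/1.0167 = 7.967 cmH2O·s/L.
C = Vt/(Pplat − PEEP) = 360.0 / (20.6 − 9) = 360.0/11.6 = 31.034 mL/cmH2O.
τ = R × C = 7.967 × 0.03103 L/cmH2O = 0.2472 s.
Fraction remaining = e^(−Te/τ) = e^(−0.27/0.2472) = 0.3355; trapped volume = 360.0 × 0.3355 = 120.78 mL.
Additional alveolar pressure from trapping ≈ V_trapped / C = 120.78 / 31.034 = 3.892 cmH2O.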